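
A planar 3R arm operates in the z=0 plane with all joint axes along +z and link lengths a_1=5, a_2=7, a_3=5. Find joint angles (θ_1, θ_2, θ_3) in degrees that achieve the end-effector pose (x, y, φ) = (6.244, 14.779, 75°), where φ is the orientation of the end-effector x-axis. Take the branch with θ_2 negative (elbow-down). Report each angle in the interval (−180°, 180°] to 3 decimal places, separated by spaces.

90.003 -45.007 30.004

wrist centre = target − a_3·(cos φ, sin φ) = (4.9499, 9.9494)
cos θ_2 = (123.4915−5²−7²)/(2·5·7) = 0.7070; θ_2 = -45.0069° (elbow-down)
β = atan2(9.9494,4.9499) = 63.5492°; ψ = atan2(-4.9503,9.9492) = -26.4533°
θ_1 = β − ψ = 90.0025°
θ_3 = φ − θ_1 − θ_2 = 30.0044° (wrapped to (-180°,180°])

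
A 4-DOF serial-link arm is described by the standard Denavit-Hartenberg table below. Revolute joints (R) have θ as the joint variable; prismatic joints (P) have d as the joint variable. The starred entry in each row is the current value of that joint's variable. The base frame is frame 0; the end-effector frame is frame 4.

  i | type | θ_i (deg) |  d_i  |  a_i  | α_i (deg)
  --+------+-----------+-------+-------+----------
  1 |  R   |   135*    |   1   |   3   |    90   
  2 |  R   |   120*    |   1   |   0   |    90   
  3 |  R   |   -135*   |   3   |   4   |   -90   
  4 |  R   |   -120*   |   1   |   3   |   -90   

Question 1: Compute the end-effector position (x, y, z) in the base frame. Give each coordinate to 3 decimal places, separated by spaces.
after link 1: o_1 = (-2.1213, 2.1213, 1.0000)
after link 2: o_2 = (-1.4142, 2.8284, 1.0000)
after link 3: o_3 = (-6.2513, 3.6655, 0.0505)
after link 4: o_4 = (-6.9673, 4.8815, 2.8805)

-6.967 4.882 2.880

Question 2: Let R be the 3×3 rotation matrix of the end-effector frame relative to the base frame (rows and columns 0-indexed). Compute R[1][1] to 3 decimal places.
0.750

End-effector y-axis (col 1 of R) = (0.2500,0.7500,-0.6124)
R[1][1] = 0.7500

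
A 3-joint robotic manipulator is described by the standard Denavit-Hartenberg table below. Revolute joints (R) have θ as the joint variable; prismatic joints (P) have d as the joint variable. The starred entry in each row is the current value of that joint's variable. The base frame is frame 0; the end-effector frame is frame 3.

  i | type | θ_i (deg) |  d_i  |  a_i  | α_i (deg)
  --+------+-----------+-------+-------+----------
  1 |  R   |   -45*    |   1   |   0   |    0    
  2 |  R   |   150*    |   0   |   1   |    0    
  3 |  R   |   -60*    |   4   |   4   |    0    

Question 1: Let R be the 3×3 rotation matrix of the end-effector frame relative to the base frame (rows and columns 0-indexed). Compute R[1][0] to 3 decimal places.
0.707

End-effector x-axis (col 0 of R) = (0.7071,0.7071,0.0000)
R[1][0] = 0.7071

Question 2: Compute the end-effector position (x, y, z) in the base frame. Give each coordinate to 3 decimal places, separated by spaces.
2.570 3.794 5.000

after link 1: o_1 = (0.0000, 0.0000, 1.0000)
after link 2: o_2 = (-0.2588, 0.9659, 1.0000)
after link 3: o_3 = (2.5696, 3.7944, 5.0000)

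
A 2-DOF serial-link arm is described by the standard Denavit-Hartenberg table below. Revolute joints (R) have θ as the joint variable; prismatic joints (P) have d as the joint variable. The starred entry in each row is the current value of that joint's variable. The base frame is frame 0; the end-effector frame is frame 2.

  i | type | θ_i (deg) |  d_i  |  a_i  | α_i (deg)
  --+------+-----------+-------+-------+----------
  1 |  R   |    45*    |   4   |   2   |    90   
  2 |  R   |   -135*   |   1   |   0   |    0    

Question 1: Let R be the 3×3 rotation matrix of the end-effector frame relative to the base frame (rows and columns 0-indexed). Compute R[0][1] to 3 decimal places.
0.500

End-effector y-axis (col 1 of R) = (0.5000,0.5000,-0.7071)
R[0][1] = 0.5000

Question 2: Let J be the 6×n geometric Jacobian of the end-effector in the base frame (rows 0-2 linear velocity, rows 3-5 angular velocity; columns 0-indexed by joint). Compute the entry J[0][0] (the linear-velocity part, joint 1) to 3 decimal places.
axis z_0 = ẑ; lever o_n−o_0 = (2.1213,0.7071,4.0000)
cross product → J_v[:, 0] = (-0.7071,2.1213,0.0000)
J_ω[:, 0] = z_0
entry J[0][0] = -0.7071

-0.707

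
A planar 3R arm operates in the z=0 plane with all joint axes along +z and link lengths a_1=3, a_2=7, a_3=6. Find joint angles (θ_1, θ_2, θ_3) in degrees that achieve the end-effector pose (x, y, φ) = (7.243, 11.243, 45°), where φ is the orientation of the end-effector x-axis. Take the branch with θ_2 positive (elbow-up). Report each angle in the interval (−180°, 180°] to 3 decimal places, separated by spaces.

wrist centre = target − a_3·(cos φ, sin φ) = (3.0004, 7.0004)
cos θ_2 = (58.0072−3²−7²)/(2·3·7) = 0.0002; θ_2 = 89.9902° (elbow-up)
β = atan2(7.0004,3.0004) = 66.8000°; ψ = atan2(7.0000,3.0012) = 66.7931°
θ_1 = β − ψ = 0.0069°
θ_3 = φ − θ_1 − θ_2 = -44.9971° (wrapped to (-180°,180°])

0.007 89.990 -44.997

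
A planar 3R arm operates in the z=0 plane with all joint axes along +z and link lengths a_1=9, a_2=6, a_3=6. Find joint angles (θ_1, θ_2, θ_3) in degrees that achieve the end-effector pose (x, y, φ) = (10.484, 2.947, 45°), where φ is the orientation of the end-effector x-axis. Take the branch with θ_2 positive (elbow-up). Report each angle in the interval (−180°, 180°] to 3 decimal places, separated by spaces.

-53.454 134.999 -36.545

wrist centre = target − a_3·(cos φ, sin φ) = (6.2414, -1.2956)
cos θ_2 = (40.6333−9²−6²)/(2·9·6) = -0.7071; θ_2 = 134.9994° (elbow-up)
β = atan2(-1.2956,6.2414) = -11.7274°; ψ = atan2(4.2427,4.7574) = 41.7268°
θ_1 = β − ψ = -53.4542°
θ_3 = φ − θ_1 − θ_2 = -36.5452° (wrapped to (-180°,180°])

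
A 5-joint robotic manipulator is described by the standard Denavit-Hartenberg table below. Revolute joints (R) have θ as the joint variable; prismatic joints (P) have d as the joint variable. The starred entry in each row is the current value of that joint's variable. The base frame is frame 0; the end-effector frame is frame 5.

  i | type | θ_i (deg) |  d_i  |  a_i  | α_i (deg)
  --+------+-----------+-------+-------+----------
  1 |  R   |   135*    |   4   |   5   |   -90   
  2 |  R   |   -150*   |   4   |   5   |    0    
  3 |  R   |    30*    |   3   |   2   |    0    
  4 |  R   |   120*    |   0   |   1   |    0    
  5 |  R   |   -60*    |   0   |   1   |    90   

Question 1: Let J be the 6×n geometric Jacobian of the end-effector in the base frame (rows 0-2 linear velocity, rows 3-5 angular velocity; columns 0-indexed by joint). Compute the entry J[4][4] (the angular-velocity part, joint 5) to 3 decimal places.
-0.707

axis z_4 = (-0.7071,-0.7071,0.0000); lever o_n−o_4 = (-0.3536,0.3536,0.8660)
cross product → J_v[:, 4] = (-0.6124,0.6124,-0.5000)
J_ω[:, 4] = z_4
entry J[4][4] = -0.7071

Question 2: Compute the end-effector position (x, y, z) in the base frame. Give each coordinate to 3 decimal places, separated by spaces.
-5.777 -4.123 9.098

after link 1: o_1 = (-3.5355, 3.5355, 4.0000)
after link 2: o_2 = (-3.3021, -2.3548, 6.5000)
after link 3: o_3 = (-4.7163, -5.1832, 8.2321)
after link 4: o_4 = (-5.4234, -4.4761, 8.2321)
after link 5: o_5 = (-5.7770, -4.1225, 9.0981)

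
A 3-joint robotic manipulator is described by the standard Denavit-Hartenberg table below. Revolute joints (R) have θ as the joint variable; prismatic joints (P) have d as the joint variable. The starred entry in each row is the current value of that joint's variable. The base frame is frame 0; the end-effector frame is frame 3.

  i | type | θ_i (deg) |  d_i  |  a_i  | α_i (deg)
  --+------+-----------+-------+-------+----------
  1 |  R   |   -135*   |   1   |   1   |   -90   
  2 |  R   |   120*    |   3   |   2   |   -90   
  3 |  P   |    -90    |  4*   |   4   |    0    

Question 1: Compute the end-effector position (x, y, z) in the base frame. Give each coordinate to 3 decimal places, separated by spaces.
after link 1: o_1 = (-0.7071, -0.7071, 1.0000)
after link 2: o_2 = (2.1213, -2.1213, -0.7321)
after link 3: o_3 = (7.3992, -2.5003, 1.2679)

7.399 -2.500 1.268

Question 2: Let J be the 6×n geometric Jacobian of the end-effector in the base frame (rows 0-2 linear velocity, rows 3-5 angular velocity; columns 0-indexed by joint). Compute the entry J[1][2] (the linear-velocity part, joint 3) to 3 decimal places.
prismatic axis z_2 = (0.6124,0.6124,0.5000)
J_v[:, 2] = z_2; J_ω[:, 2] = (0,0,0)
entry J[1][2] = 0.6124

0.612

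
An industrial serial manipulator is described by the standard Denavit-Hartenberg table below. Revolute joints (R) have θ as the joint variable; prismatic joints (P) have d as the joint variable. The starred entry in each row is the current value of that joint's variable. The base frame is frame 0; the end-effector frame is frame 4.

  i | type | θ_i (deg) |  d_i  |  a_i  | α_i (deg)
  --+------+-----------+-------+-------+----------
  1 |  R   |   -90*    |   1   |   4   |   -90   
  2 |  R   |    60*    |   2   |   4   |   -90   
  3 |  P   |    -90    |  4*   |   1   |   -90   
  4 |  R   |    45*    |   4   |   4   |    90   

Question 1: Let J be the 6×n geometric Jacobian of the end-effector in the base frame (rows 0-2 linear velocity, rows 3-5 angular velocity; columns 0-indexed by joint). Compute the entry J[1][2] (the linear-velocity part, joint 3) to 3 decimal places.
0.866

prismatic axis z_2 = (0.0000,0.8660,-0.5000)
J_v[:, 2] = z_2; J_ω[:, 2] = (0,0,0)
entry J[1][2] = 0.8660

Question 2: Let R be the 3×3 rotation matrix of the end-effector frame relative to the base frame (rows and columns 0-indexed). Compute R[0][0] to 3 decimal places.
0.707

End-effector x-axis (col 0 of R) = (0.7071,-0.6124,0.3536)
R[0][0] = 0.7071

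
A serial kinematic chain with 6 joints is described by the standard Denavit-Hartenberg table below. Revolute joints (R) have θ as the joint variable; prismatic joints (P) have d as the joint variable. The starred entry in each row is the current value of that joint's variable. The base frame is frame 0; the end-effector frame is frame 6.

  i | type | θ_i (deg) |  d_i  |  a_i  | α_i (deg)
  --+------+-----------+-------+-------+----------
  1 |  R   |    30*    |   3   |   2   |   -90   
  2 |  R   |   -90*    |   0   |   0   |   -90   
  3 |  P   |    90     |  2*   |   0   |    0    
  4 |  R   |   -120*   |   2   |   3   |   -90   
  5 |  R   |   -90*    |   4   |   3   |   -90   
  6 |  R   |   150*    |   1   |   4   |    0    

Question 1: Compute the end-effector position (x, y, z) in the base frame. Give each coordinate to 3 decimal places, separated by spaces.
after link 1: o_1 = (1.7321, 1.0000, 3.0000)
after link 2: o_2 = (1.7321, 1.0000, 3.0000)
after link 3: o_3 = (3.4641, 2.0000, 3.0000)
after link 4: o_4 = (4.4462, 4.2990, 5.5981)
after link 5: o_5 = (8.7763, 2.7990, 7.5981)
after link 6: o_6 = (4.6603, 3.0000, 7.4641)

4.660 3.000 7.464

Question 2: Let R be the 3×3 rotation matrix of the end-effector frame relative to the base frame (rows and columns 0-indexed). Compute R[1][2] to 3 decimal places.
0.433

End-effector z-axis (col 2 of R) = (-0.2500,0.4330,0.8660)
R[1][2] = 0.4330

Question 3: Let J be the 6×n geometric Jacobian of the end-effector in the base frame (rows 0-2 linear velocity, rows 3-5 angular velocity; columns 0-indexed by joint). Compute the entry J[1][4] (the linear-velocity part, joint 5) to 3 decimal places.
axis z_4 = (0.4330,-0.7500,0.5000); lever o_n−o_4 = (0.2141,-1.2990,1.8660)
cross product → J_v[:, 4] = (-0.7500,-0.7010,-0.4019)
J_ω[:, 4] = z_4
entry J[1][4] = -0.7010

-0.701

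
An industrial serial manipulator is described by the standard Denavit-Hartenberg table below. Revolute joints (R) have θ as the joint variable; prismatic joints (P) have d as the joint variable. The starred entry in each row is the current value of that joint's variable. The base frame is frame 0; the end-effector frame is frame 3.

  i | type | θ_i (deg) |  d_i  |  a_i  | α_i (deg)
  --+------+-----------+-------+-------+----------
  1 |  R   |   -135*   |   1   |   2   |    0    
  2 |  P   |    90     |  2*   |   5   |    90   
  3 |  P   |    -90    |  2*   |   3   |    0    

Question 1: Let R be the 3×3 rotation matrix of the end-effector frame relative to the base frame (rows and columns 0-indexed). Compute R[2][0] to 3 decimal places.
-1.000

End-effector x-axis (col 0 of R) = (0.0000,-0.0000,-1.0000)
R[2][0] = -1.0000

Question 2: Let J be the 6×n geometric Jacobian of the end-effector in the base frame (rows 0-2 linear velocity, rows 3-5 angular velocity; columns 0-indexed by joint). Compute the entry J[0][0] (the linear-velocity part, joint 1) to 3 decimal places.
6.364

axis z_0 = ẑ; lever o_n−o_0 = (0.7071,-6.3640,0.0000)
cross product → J_v[:, 0] = (6.3640,0.7071,-0.0000)
J_ω[:, 0] = z_0
entry J[0][0] = 6.3640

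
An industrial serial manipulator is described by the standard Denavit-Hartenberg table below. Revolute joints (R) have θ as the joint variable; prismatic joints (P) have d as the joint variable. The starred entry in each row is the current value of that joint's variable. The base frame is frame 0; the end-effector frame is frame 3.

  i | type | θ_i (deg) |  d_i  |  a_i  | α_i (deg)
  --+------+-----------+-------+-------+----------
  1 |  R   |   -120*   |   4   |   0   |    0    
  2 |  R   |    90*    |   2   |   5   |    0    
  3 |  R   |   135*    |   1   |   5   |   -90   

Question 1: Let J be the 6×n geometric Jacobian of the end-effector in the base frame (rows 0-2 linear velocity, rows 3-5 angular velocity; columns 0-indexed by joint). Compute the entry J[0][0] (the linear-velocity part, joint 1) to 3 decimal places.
axis z_0 = ẑ; lever o_n−o_0 = (3.0360,2.3296,7.0000)
cross product → J_v[:, 0] = (-2.3296,3.0360,0.0000)
J_ω[:, 0] = z_0
entry J[0][0] = -2.3296

-2.330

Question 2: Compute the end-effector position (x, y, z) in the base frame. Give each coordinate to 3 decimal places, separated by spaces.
3.036 2.330 7.000

after link 1: o_1 = (0.0000, 0.0000, 4.0000)
after link 2: o_2 = (4.3301, -2.5000, 6.0000)
after link 3: o_3 = (3.0360, 2.3296, 7.0000)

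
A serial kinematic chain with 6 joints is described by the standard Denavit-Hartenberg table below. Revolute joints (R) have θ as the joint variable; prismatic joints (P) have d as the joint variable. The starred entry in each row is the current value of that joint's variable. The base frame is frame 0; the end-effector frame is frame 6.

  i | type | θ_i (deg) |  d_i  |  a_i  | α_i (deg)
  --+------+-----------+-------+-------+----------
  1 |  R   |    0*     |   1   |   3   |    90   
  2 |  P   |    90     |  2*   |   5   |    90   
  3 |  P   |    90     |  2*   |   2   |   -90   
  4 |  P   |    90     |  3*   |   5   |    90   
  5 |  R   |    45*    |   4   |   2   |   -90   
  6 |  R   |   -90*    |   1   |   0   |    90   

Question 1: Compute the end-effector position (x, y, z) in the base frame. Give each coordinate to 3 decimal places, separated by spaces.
-0.707 -8.000 0.879

after link 1: o_1 = (3.0000, 0.0000, 1.0000)
after link 2: o_2 = (3.0000, -2.0000, 6.0000)
after link 3: o_3 = (5.0000, -4.0000, 6.0000)
after link 4: o_4 = (-0.0000, -4.0000, 3.0000)
after link 5: o_5 = (-1.4142, -8.0000, 1.5858)
after link 6: o_6 = (-0.7071, -8.0000, 0.8787)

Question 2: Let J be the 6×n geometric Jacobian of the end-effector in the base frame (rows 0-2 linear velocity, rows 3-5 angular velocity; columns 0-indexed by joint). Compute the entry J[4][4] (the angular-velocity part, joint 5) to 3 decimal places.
-1.000

axis z_4 = (-0.0000,-1.0000,0.0000); lever o_n−o_4 = (-0.7071,-4.0000,-2.1213)
cross product → J_v[:, 4] = (2.1213,-0.0000,-0.7071)
J_ω[:, 4] = z_4
entry J[4][4] = -1.0000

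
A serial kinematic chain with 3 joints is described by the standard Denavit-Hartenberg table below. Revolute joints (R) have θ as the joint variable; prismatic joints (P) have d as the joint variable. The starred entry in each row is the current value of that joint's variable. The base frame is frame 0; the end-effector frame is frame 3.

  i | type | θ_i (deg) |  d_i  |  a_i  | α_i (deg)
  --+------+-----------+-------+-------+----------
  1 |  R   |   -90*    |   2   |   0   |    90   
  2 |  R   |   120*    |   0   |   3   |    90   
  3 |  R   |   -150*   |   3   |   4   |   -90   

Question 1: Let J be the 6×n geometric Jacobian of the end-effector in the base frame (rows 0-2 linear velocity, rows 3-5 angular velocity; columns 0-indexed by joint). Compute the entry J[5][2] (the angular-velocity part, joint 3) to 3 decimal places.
0.500

axis z_2 = (0.0000,-0.8660,0.5000); lever o_n−o_2 = (2.0000,-4.3301,-1.5000)
cross product → J_v[:, 2] = (3.4641,1.0000,1.7321)
J_ω[:, 2] = z_2
entry J[5][2] = 0.5000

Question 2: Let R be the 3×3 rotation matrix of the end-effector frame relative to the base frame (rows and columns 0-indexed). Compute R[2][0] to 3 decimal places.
End-effector x-axis (col 0 of R) = (0.5000,-0.4330,-0.7500)
R[2][0] = -0.7500

-0.750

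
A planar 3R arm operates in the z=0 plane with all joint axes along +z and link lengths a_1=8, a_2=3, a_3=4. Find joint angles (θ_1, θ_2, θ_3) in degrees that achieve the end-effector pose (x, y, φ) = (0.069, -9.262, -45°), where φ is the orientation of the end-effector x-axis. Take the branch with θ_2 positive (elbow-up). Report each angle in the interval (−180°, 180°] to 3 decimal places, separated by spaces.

-135.002 119.993 -29.990

wrist centre = target − a_3·(cos φ, sin φ) = (-2.7594, -6.4336)
cos θ_2 = (49.0053−8²−3²)/(2·8·3) = -0.4999; θ_2 = 119.9927° (elbow-up)
β = atan2(-6.4336,-2.7594) = -113.2150°; ψ = atan2(2.5983,6.5003) = 21.7872°
θ_1 = β − ψ = -135.0022°
θ_3 = φ − θ_1 − θ_2 = -29.9905° (wrapped to (-180°,180°])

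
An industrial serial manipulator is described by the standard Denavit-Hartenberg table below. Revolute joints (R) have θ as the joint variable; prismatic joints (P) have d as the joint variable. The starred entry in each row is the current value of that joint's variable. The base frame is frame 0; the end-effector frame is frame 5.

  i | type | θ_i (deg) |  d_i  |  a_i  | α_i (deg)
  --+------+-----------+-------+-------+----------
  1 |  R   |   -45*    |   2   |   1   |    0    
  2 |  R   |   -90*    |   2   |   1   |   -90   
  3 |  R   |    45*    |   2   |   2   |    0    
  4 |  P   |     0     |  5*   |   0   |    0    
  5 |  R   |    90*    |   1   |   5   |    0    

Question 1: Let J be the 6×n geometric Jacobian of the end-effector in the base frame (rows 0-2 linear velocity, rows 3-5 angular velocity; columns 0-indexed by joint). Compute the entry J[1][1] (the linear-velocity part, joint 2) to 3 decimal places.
axis z_1 = (0.0000,0.0000,1.0000); lever o_n−o_1 = (6.4497,-4.8640,-2.9497)
cross product → J_v[:, 1] = (4.8640,6.4497,-0.0000)
J_ω[:, 1] = z_1
entry J[1][1] = 6.4497

6.450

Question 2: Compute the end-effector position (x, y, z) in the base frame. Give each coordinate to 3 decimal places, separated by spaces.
after link 1: o_1 = (0.7071, -0.7071, 2.0000)
after link 2: o_2 = (0.0000, -1.4142, 4.0000)
after link 3: o_3 = (0.4142, -3.8284, 2.5858)
after link 4: o_4 = (3.9497, -7.3640, 2.5858)
after link 5: o_5 = (7.1569, -5.5711, -0.9497)

7.157 -5.571 -0.950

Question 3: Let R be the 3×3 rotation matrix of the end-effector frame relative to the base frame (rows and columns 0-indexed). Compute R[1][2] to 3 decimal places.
End-effector z-axis (col 2 of R) = (0.7071,-0.7071,0.0000)
R[1][2] = -0.7071

-0.707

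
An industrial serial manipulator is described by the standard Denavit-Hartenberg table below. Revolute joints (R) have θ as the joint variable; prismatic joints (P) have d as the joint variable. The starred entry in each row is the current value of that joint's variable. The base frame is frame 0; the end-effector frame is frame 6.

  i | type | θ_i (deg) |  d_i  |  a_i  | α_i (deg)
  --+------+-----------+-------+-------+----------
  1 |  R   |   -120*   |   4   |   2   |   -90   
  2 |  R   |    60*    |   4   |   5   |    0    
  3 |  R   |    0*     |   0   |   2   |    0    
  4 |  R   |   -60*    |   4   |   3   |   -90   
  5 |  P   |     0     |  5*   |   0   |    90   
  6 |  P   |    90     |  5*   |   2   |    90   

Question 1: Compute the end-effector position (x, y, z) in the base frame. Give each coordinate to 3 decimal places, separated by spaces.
7.008 -13.861 -9.062

after link 1: o_1 = (-1.0000, -1.7321, 4.0000)
after link 2: o_2 = (1.2141, -5.8971, -0.3301)
after link 3: o_3 = (0.7141, -6.7631, -2.0622)
after link 4: o_4 = (2.6782, -11.3612, -2.0622)
after link 5: o_5 = (2.6782, -11.3612, -7.0622)
after link 6: o_6 = (7.0083, -13.8612, -9.0622)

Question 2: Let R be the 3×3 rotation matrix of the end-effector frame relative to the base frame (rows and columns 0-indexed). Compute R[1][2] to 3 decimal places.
-0.866

End-effector z-axis (col 2 of R) = (-0.5000,-0.8660,0.0000)
R[1][2] = -0.8660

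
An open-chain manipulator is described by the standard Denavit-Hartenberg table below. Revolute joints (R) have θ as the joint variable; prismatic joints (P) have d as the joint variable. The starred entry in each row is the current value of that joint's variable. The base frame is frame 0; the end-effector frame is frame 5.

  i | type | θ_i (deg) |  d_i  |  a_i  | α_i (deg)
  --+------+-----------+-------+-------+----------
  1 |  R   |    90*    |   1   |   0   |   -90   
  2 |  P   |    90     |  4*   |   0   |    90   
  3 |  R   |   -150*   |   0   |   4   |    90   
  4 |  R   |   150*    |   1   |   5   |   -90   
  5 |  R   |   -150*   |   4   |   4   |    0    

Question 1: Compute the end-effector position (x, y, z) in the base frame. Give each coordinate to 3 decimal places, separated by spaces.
-6.263 -2.696 3.080

after link 1: o_1 = (0.0000, 0.0000, 1.0000)
after link 2: o_2 = (-4.0000, 0.0000, 1.0000)
after link 3: o_3 = (-2.0000, 0.0000, 4.4641)
after link 4: o_4 = (-5.0311, 2.5000, 1.2141)
after link 5: o_5 = (-6.2631, -2.6962, 3.0801)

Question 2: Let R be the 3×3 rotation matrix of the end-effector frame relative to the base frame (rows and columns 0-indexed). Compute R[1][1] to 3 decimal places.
End-effector y-axis (col 1 of R) = (-0.9665,0.2500,0.0580)
R[1][1] = 0.2500

0.250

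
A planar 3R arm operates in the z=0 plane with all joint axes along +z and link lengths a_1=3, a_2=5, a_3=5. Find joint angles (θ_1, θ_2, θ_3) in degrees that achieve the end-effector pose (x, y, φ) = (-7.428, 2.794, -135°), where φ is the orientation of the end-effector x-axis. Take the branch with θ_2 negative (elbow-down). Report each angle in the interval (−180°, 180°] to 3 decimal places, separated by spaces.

wrist centre = target − a_3·(cos φ, sin φ) = (-3.8925, 6.3295)
cos θ_2 = (55.2143−3²−5²)/(2·3·5) = 0.7071; θ_2 = -44.9971° (elbow-down)
β = atan2(6.3295,-3.8925) = 121.5902°; ψ = atan2(-3.5354,6.5357) = -28.4102°
θ_1 = β − ψ = 150.0004°
θ_3 = φ − θ_1 − θ_2 = 119.9966° (wrapped to (-180°,180°])

150.000 -44.997 119.997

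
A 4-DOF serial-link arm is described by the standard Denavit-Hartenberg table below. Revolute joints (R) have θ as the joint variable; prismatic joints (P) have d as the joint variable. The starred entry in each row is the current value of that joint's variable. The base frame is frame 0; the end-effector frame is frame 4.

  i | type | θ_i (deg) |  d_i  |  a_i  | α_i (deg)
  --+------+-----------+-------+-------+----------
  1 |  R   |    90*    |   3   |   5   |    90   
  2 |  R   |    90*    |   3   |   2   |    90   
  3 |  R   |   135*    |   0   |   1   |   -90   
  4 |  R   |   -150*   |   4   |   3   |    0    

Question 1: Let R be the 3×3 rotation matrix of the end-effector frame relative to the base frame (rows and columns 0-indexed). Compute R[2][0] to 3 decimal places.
End-effector x-axis (col 0 of R) = (-0.6124,0.5000,0.6124)
R[2][0] = 0.6124

0.612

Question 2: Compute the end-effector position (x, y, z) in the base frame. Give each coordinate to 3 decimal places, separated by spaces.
after link 1: o_1 = (0.0000, 5.0000, 3.0000)
after link 2: o_2 = (3.0000, 5.0000, 5.0000)
after link 3: o_3 = (3.7071, 5.0000, 4.2929)
after link 4: o_4 = (-0.9584, 6.5000, 3.3016)

-0.958 6.500 3.302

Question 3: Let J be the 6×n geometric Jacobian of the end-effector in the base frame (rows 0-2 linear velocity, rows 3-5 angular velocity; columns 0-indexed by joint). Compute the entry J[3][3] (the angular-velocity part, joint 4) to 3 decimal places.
-0.707

axis z_3 = (-0.7071,0.0000,-0.7071); lever o_n−o_3 = (-4.6655,1.5000,-0.9913)
cross product → J_v[:, 3] = (1.0607,2.5981,-1.0607)
J_ω[:, 3] = z_3
entry J[3][3] = -0.7071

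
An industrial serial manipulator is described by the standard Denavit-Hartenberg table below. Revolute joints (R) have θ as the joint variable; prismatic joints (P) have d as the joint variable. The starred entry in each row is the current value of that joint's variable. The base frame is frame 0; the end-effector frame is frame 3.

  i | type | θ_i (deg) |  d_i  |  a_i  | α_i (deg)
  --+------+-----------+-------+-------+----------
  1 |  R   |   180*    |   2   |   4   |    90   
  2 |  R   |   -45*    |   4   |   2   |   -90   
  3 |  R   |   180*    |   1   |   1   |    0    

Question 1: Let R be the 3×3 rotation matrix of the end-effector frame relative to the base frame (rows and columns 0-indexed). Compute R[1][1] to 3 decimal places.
1.000

End-effector y-axis (col 1 of R) = (0.0000,1.0000,0.0000)
R[1][1] = 1.0000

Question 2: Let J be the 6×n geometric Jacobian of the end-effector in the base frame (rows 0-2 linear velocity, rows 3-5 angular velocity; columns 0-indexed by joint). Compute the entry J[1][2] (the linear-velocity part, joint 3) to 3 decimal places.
1.000

axis z_2 = (-0.7071,0.0000,0.7071); lever o_n−o_2 = (0.0000,0.0000,1.4142)
cross product → J_v[:, 2] = (0.0000,1.0000,-0.0000)
J_ω[:, 2] = z_2
entry J[1][2] = 1.0000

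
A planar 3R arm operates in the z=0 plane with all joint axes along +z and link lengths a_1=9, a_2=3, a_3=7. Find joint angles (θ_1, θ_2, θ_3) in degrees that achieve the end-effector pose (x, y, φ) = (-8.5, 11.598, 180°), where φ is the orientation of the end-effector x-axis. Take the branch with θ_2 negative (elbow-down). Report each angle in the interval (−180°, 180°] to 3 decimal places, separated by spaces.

104.739 -30.004 105.264

wrist centre = target − a_3·(cos φ, sin φ) = (-1.5000, 11.5980)
cos θ_2 = (136.7636−9²−3²)/(2·9·3) = 0.8660; θ_2 = -30.0038° (elbow-down)
β = atan2(11.5980,-1.5000) = 97.3693°; ψ = atan2(-1.5002,11.5980) = -7.3701°
θ_1 = β − ψ = 104.7395°
θ_3 = φ − θ_1 − θ_2 = 105.2643° (wrapped to (-180°,180°])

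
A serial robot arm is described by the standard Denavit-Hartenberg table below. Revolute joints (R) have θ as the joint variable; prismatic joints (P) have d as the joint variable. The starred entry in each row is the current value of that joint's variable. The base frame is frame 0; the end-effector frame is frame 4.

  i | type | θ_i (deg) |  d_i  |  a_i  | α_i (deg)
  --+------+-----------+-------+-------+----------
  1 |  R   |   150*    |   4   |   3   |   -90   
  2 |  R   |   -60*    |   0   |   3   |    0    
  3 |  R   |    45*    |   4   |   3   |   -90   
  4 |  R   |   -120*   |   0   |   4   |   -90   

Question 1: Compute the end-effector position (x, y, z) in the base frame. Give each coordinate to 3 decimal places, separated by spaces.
-8.466 -3.731 6.857

after link 1: o_1 = (-2.5981, 1.5000, 4.0000)
after link 2: o_2 = (-3.8971, 2.2500, 6.5981)
after link 3: o_3 = (-8.4067, 0.2348, 7.3745)
after link 4: o_4 = (-8.4657, -3.7311, 6.8569)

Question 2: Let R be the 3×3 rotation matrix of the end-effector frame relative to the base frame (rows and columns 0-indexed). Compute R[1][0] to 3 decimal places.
End-effector x-axis (col 0 of R) = (-0.0148,-0.9915,-0.1294)
R[1][0] = -0.9915

-0.991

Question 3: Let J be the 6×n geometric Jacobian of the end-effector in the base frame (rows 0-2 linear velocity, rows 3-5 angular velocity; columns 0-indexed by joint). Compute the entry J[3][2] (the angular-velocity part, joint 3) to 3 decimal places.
axis z_2 = (-0.5000,-0.8660,0.0000); lever o_n−o_2 = (-4.5686,-5.9811,0.2588)
cross product → J_v[:, 2] = (-0.2241,0.1294,-0.9659)
J_ω[:, 2] = z_2
entry J[3][2] = -0.5000

-0.500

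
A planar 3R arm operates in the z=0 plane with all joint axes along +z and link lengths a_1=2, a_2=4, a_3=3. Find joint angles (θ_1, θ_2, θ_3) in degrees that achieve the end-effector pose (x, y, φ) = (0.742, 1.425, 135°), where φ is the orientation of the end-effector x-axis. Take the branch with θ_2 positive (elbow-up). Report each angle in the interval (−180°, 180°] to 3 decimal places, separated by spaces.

wrist centre = target − a_3·(cos φ, sin φ) = (2.8633, -0.6963)
cos θ_2 = (8.6835−2²−4²)/(2·2·4) = -0.7073; θ_2 = 135.0143° (elbow-up)
β = atan2(-0.6963,2.8633) = -13.6682°; ψ = atan2(2.8277,-0.8291) = 106.3420°
θ_1 = β − ψ = -120.0102°
θ_3 = φ − θ_1 − θ_2 = 119.9959° (wrapped to (-180°,180°])

-120.010 135.014 119.996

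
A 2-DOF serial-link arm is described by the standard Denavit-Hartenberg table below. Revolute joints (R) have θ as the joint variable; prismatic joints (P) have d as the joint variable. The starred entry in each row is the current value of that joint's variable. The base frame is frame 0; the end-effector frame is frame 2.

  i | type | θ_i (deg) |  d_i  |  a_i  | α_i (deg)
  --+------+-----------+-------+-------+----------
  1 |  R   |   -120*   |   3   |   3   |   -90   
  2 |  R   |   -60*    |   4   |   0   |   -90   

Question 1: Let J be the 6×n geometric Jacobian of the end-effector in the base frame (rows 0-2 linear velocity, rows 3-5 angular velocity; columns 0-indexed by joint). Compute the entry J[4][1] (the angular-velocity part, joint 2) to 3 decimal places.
axis z_1 = (0.8660,-0.5000,0.0000); lever o_n−o_1 = (3.4641,-2.0000,0.0000)
cross product → J_v[:, 1] = (-0.0000,-0.0000,0.0000)
J_ω[:, 1] = z_1
entry J[4][1] = -0.5000

-0.500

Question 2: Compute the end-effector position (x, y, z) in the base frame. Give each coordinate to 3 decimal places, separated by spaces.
1.964 -4.598 3.000

after link 1: o_1 = (-1.5000, -2.5981, 3.0000)
after link 2: o_2 = (1.9641, -4.5981, 3.0000)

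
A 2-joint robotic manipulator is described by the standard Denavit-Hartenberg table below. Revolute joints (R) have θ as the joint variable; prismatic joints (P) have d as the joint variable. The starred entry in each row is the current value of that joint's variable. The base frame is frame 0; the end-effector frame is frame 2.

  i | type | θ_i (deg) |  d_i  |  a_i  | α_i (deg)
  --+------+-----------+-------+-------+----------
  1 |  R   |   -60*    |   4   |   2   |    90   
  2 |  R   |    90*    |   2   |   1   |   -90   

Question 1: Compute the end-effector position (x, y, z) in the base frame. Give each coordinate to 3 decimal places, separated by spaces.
after link 1: o_1 = (1.0000, -1.7321, 4.0000)
after link 2: o_2 = (-0.7321, -2.7321, 5.0000)

-0.732 -2.732 5.000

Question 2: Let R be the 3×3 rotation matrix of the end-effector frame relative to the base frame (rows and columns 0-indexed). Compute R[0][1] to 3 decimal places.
0.866

End-effector y-axis (col 1 of R) = (0.8660,0.5000,-0.0000)
R[0][1] = 0.8660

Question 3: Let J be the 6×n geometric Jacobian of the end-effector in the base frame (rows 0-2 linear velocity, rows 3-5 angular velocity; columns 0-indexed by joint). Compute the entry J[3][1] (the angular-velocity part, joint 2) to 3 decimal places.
-0.866

axis z_1 = (-0.8660,-0.5000,0.0000); lever o_n−o_1 = (-1.7321,-1.0000,1.0000)
cross product → J_v[:, 1] = (-0.5000,0.8660,0.0000)
J_ω[:, 1] = z_1
entry J[3][1] = -0.8660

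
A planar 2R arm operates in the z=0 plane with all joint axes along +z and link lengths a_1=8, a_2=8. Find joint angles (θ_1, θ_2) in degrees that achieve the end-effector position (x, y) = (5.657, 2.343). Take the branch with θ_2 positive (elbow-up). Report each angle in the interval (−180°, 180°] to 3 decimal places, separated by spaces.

cos θ_2 = (37.4913−8²−8²)/(2·8·8) = -0.7071; θ_2 = 134.9994° (elbow-up)
β = atan2(2.3430,5.6570) = 22.4982°; ψ = atan2(5.6569,2.3432) = 67.4997°
θ_1 = β − ψ = -45.0015°

-45.001 134.999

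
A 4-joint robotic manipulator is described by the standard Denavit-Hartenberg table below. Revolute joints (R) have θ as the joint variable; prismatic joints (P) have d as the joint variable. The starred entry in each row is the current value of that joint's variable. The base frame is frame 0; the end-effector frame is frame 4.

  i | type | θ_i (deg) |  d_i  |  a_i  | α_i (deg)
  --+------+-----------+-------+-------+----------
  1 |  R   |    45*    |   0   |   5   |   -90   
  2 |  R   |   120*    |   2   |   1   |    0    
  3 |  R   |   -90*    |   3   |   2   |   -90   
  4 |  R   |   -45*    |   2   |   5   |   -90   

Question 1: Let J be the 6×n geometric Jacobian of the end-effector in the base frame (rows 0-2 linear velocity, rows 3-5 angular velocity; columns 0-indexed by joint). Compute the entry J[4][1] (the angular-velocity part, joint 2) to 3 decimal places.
axis z_1 = (-0.7071,0.7071,0.0000); lever o_n−o_1 = (-3.7064,8.3647,-5.3658)
cross product → J_v[:, 1] = (-3.7942,-3.7942,-3.2939)
J_ω[:, 1] = z_1
entry J[4][1] = 0.7071

0.707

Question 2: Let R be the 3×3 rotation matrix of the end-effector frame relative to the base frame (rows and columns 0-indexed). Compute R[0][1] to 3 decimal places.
0.354

End-effector y-axis (col 1 of R) = (0.3536,0.3536,0.8660)
R[0][1] = 0.3536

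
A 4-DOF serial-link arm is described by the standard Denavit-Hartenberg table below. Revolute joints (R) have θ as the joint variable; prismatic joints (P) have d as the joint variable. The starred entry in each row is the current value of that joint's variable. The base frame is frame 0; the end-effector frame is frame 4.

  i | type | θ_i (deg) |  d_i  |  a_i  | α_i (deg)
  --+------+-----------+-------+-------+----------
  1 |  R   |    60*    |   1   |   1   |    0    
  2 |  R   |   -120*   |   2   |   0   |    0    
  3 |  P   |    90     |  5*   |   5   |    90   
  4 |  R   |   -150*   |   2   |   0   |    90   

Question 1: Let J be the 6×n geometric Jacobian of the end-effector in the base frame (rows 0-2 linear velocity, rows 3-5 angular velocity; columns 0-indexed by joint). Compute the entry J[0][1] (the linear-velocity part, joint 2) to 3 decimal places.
axis z_1 = (0.0000,0.0000,1.0000); lever o_n−o_1 = (5.3301,0.7679,7.0000)
cross product → J_v[:, 1] = (-0.7679,5.3301,0.0000)
J_ω[:, 1] = z_1
entry J[0][1] = -0.7679

-0.768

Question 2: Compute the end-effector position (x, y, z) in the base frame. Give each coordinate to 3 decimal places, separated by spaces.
after link 1: o_1 = (0.5000, 0.8660, 1.0000)
after link 2: o_2 = (0.5000, 0.8660, 3.0000)
after link 3: o_3 = (4.8301, 3.3660, 8.0000)
after link 4: o_4 = (5.8301, 1.6340, 8.0000)

5.830 1.634 8.000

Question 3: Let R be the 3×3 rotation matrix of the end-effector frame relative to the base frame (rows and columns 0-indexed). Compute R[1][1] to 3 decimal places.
End-effector y-axis (col 1 of R) = (0.5000,-0.8660,0.0000)
R[1][1] = -0.8660

-0.866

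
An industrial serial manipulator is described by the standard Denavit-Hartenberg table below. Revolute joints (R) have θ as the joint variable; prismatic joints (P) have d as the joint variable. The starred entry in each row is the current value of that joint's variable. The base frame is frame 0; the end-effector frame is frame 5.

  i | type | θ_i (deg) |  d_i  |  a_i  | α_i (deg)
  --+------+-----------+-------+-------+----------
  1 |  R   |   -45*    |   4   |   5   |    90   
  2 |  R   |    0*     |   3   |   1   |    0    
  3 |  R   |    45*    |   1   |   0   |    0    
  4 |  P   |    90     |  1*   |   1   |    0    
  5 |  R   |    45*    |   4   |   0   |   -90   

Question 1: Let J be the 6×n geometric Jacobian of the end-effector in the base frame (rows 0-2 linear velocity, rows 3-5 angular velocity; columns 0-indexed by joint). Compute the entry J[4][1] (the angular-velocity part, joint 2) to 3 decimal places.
-0.707

axis z_1 = (-0.7071,-0.7071,0.0000); lever o_n−o_1 = (-6.1569,-6.5711,0.7071)
cross product → J_v[:, 1] = (-0.5000,0.5000,0.2929)
J_ω[:, 1] = z_1
entry J[4][1] = -0.7071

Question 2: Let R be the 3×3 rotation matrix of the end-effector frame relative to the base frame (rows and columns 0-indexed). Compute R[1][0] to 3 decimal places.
End-effector x-axis (col 0 of R) = (-0.7071,0.7071,0.0000)
R[1][0] = 0.7071

0.707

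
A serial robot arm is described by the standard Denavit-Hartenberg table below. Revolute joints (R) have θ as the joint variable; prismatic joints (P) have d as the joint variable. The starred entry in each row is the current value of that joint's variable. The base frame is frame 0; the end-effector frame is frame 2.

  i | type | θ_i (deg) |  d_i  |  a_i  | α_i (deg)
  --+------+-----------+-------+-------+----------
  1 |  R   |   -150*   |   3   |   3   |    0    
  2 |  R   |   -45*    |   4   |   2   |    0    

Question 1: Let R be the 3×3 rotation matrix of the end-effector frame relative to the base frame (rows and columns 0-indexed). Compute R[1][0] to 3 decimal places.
End-effector x-axis (col 0 of R) = (-0.9659,0.2588,0.0000)
R[1][0] = 0.2588

0.259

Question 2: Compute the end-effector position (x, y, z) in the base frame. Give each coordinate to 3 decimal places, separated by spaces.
-4.530 -0.982 7.000

after link 1: o_1 = (-2.5981, -1.5000, 3.0000)
after link 2: o_2 = (-4.5299, -0.9824, 7.0000)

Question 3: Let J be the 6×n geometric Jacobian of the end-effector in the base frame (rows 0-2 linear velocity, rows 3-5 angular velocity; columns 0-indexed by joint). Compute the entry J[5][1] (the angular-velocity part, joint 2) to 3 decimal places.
1.000

axis z_1 = (0.0000,0.0000,1.0000); lever o_n−o_1 = (-1.9319,0.5176,4.0000)
cross product → J_v[:, 1] = (-0.5176,-1.9319,0.0000)
J_ω[:, 1] = z_1
entry J[5][1] = 1.0000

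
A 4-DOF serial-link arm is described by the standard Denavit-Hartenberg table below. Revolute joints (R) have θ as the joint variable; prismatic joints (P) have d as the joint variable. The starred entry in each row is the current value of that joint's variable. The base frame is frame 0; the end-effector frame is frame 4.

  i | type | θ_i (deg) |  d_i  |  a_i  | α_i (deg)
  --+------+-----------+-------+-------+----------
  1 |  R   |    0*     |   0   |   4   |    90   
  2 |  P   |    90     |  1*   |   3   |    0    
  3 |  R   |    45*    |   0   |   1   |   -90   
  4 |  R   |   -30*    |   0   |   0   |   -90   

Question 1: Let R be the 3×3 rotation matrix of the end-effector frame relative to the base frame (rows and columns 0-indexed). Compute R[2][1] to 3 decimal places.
End-effector y-axis (col 1 of R) = (0.7071,0.0000,0.7071)
R[2][1] = 0.7071

0.707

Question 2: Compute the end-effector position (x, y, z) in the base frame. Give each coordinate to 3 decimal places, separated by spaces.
3.293 -1.000 3.707

after link 1: o_1 = (4.0000, 0.0000, 0.0000)
after link 2: o_2 = (4.0000, -1.0000, 3.0000)
after link 3: o_3 = (3.2929, -1.0000, 3.7071)
after link 4: o_4 = (3.2929, -1.0000, 3.7071)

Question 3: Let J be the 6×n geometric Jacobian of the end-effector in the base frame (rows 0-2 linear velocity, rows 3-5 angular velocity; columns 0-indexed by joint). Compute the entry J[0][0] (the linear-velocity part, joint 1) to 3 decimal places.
1.000

axis z_0 = ẑ; lever o_n−o_0 = (3.2929,-1.0000,3.7071)
cross product → J_v[:, 0] = (1.0000,3.2929,-0.0000)
J_ω[:, 0] = z_0
entry J[0][0] = 1.0000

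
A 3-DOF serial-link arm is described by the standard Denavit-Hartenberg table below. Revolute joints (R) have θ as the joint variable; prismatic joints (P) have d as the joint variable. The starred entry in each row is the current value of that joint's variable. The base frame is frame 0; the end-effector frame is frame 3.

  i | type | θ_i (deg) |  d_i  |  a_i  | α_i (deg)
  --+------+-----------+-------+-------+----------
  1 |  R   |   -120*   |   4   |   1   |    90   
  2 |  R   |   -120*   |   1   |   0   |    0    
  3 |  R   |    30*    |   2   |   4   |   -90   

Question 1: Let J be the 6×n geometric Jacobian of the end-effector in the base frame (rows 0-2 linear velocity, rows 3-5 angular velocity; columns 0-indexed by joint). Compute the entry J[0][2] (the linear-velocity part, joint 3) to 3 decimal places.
axis z_2 = (-0.8660,0.5000,0.0000); lever o_n−o_2 = (-1.7321,1.0000,-4.0000)
cross product → J_v[:, 2] = (-2.0000,-3.4641,0.0000)
J_ω[:, 2] = z_2
entry J[0][2] = -2.0000

-2.000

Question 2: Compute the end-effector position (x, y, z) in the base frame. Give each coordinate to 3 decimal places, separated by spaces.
after link 1: o_1 = (-0.5000, -0.8660, 4.0000)
after link 2: o_2 = (-1.3660, -0.3660, 4.0000)
after link 3: o_3 = (-3.0981, 0.6340, 0.0000)

-3.098 0.634 0.000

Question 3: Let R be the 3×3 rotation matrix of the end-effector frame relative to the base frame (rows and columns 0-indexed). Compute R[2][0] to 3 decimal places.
-1.000

End-effector x-axis (col 0 of R) = (-0.0000,-0.0000,-1.0000)
R[2][0] = -1.0000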